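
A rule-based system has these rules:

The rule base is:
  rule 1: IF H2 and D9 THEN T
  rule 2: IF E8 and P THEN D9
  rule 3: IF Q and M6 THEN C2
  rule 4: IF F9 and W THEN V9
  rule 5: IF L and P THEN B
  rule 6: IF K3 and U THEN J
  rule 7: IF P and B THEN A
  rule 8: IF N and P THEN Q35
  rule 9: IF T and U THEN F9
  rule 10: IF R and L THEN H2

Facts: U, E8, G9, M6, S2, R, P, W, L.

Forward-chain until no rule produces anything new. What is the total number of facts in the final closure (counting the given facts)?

Round 1 — rule 2, rule 5, rule 10, derive D9, B, H2.
Round 2 — rule 1, rule 7, derive T, A.
Round 3 — rule 9, derive F9.
Round 4 — rule 4, derive V9.
Closure: {A, B, D9, E8, F9, G9, H2, L, M6, P, R, S2, T, U, V9, W} — 16 facts.

16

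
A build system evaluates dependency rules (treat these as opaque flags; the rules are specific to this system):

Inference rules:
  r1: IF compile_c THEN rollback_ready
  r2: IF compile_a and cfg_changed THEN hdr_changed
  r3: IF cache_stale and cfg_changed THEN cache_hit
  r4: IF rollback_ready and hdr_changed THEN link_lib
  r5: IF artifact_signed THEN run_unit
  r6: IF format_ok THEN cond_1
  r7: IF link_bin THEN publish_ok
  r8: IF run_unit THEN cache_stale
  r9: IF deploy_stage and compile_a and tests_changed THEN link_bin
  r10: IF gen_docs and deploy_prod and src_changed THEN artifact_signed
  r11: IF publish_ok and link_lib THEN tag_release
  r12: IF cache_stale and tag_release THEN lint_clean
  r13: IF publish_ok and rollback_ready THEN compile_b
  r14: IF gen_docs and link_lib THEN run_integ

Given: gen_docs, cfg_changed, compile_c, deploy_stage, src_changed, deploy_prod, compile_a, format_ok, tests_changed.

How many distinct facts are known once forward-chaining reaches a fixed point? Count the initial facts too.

23

Round 1: r1 [IF compile_c THEN rollback_ready]; r2 [IF compile_a and cfg_changed THEN hdr_changed]; r6 [IF format_ok THEN cond_1]; r9 [IF deploy_stage and compile_a and tests_changed THEN link_bin]; r10 [IF gen_docs and deploy_prod and src_changed THEN artifact_signed]. Adds rollback_ready, hdr_changed, cond_1, link_bin, artifact_signed.
Round 2: r4 [IF rollback_ready and hdr_changed THEN link_lib]; r5 [IF artifact_signed THEN run_unit]; r7 [IF link_bin THEN publish_ok]. Adds link_lib, run_unit, publish_ok.
Round 3: r8 [IF run_unit THEN cache_stale]; r11 [IF publish_ok and link_lib THEN tag_release]; r13 [IF publish_ok and rollback_ready THEN compile_b]; r14 [IF gen_docs and link_lib THEN run_integ]. Adds cache_stale, tag_release, compile_b, run_integ.
Round 4: r3 [IF cache_stale and cfg_changed THEN cache_hit]; r12 [IF cache_stale and tag_release THEN lint_clean]. Adds cache_hit, lint_clean.
Closure: {artifact_signed, cache_hit, cache_stale, cfg_changed, compile_a, compile_b, compile_c, cond_1, deploy_prod, deploy_stage, format_ok, gen_docs, hdr_changed, link_bin, link_lib, lint_clean, publish_ok, rollback_ready, run_integ, run_unit, src_changed, tag_release, tests_changed} — 23 facts.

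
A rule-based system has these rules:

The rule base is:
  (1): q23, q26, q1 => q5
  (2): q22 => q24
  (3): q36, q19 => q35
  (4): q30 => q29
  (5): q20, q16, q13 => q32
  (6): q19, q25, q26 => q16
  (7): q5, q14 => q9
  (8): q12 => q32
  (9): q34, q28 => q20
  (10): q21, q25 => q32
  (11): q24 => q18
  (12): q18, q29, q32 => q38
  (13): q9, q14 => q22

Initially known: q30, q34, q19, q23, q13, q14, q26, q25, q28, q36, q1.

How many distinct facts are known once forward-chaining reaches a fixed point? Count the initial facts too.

Round 1 — (1), (3), (4), (6), (9), derive q5, q35, q29, q16, q20.
Round 2 — (5), (7), derive q32, q9.
Round 3 — (13), derive q22.
Round 4 — (2), derive q24.
Round 5 — (11), derive q18.
Round 6 — (12), derive q38.
Closure: {q1, q13, q14, q16, q18, q19, q20, q22, q23, q24, q25, q26, q28, q29, q30, q32, q34, q35, q36, q38, q5, q9} — 22 facts.

22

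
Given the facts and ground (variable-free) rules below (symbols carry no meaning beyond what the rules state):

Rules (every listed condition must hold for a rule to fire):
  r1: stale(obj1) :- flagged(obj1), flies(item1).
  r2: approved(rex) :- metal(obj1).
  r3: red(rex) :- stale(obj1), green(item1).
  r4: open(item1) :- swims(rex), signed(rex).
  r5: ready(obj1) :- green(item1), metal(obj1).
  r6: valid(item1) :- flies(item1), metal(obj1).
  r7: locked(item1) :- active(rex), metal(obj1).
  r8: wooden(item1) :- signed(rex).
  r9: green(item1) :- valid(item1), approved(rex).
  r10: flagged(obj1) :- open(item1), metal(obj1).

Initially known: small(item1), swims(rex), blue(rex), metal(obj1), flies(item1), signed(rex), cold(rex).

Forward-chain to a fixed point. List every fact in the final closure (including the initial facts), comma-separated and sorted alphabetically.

Round 1 — r2, r4, r6, r8, derive approved(rex), open(item1), valid(item1), wooden(item1).
Round 2 — r9, r10, derive green(item1), flagged(obj1).
Round 3 — r1, r5, derive stale(obj1), ready(obj1).
Round 4 — r3, derive red(rex).

approved(rex), blue(rex), cold(rex), flagged(obj1), flies(item1), green(item1), metal(obj1), open(item1), ready(obj1), red(rex), signed(rex), small(item1), stale(obj1), swims(rex), valid(item1), wooden(item1)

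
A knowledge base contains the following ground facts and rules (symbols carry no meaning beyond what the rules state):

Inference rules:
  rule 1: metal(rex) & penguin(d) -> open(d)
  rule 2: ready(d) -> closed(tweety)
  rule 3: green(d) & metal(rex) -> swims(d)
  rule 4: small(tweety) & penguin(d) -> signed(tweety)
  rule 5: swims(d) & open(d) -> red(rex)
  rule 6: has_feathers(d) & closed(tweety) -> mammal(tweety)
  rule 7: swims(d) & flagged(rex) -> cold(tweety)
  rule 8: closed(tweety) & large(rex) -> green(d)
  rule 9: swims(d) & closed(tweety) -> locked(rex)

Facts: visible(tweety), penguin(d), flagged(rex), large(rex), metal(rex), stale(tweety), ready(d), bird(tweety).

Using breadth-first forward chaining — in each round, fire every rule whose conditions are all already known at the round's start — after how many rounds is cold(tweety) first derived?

4

Round 1: rule 1 [metal(rex) & penguin(d) -> open(d)]; rule 2 [ready(d) -> closed(tweety)]. Adds open(d), closed(tweety).
Round 2: rule 8 [closed(tweety) & large(rex) -> green(d)]. Adds green(d).
Round 3: rule 3 [green(d) & metal(rex) -> swims(d)]. Adds swims(d).
Round 4: rule 5 [swims(d) & open(d) -> red(rex)]; rule 7 [swims(d) & flagged(rex) -> cold(tweety)]; rule 9 [swims(d) & closed(tweety) -> locked(rex)]. Adds red(rex), cold(tweety), locked(rex).
cold(tweety) first appears in round 4.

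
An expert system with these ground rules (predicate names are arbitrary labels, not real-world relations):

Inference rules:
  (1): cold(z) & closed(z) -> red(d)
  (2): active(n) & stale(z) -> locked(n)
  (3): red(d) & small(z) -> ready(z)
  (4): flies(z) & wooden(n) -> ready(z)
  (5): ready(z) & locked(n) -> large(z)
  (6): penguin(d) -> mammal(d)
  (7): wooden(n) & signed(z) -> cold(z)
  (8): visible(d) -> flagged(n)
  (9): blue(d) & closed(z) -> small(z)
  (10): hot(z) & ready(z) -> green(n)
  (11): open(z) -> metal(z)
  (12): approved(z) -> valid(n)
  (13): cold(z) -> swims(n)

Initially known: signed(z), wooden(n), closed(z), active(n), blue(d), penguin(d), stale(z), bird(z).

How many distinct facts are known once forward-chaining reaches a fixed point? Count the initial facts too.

16

[1] (2) [active(n) & stale(z) -> locked(n)]; (6) [penguin(d) -> mammal(d)]; (7) [wooden(n) & signed(z) -> cold(z)]; (9) [blue(d) & closed(z) -> small(z)]. ⇒ new: locked(n), mammal(d), cold(z), small(z).
[2] (1) [cold(z) & closed(z) -> red(d)]; (13) [cold(z) -> swims(n)]. ⇒ new: red(d), swims(n).
[3] (3) [red(d) & small(z) -> ready(z)]. ⇒ new: ready(z).
[4] (5) [ready(z) & locked(n) -> large(z)]. ⇒ new: large(z).
Closure: {active(n), bird(z), blue(d), closed(z), cold(z), large(z), locked(n), mammal(d), penguin(d), ready(z), red(d), signed(z), small(z), stale(z), swims(n), wooden(n)} — 16 facts.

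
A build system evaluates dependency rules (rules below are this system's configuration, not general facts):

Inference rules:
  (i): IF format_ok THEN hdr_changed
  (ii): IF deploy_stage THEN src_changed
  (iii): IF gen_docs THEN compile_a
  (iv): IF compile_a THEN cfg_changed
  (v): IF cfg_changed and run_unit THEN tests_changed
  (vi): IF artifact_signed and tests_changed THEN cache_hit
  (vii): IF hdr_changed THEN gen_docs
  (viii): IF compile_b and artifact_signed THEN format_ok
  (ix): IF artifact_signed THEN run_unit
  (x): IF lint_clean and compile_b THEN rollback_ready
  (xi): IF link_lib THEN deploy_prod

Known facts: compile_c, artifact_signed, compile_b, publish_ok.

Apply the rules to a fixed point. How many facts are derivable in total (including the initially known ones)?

Round 1 fires (viii), (ix), giving format_ok, run_unit.
Round 2 fires (i), giving hdr_changed.
Round 3 fires (vii), giving gen_docs.
Round 4 fires (iii), giving compile_a.
Round 5 fires (iv), giving cfg_changed.
Round 6 fires (v), giving tests_changed.
Round 7 fires (vi), giving cache_hit.
Closure: {artifact_signed, cache_hit, cfg_changed, compile_a, compile_b, compile_c, format_ok, gen_docs, hdr_changed, publish_ok, run_unit, tests_changed} — 12 facts.

12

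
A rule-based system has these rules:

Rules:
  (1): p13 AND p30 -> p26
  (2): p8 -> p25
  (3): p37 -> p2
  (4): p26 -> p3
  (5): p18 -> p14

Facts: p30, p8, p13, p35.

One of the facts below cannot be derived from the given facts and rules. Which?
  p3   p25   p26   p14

Round 1: (1) [p13 AND p30 -> p26]; (2) [p8 -> p25]. New: p26, p25.
Round 2: (4) [p26 -> p3]. New: p3.
Derived: p26 (round 1), p25 (round 1), p3 (round 2). p14 never appears in any round.

p14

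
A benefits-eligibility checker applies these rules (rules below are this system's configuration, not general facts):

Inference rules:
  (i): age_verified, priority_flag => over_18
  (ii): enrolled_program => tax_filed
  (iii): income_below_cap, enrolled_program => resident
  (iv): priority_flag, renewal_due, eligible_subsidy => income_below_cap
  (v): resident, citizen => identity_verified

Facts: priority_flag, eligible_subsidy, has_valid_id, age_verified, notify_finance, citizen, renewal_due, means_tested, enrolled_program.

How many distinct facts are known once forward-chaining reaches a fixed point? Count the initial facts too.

14

Round 1 fires (i), (ii), (iv), giving over_18, tax_filed, income_below_cap.
Round 2 fires (iii), giving resident.
Round 3 fires (v), giving identity_verified.
Closure: {age_verified, citizen, eligible_subsidy, enrolled_program, has_valid_id, identity_verified, income_below_cap, means_tested, notify_finance, over_18, priority_flag, renewal_due, resident, tax_filed} — 14 facts.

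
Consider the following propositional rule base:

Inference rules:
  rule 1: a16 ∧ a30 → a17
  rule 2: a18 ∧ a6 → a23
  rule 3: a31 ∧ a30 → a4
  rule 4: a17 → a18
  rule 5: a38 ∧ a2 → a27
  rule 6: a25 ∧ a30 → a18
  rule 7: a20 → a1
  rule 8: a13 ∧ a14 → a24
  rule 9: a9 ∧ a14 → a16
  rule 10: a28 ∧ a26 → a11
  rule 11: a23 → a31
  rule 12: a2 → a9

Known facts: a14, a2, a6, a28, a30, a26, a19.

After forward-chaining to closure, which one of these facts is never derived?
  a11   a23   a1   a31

Round 1: rule 10 [a28 ∧ a26 → a11]; rule 12 [a2 → a9]. New: a11, a9.
Round 2: rule 9 [a9 ∧ a14 → a16]. New: a16.
Round 3: rule 1 [a16 ∧ a30 → a17]. New: a17.
Round 4: rule 4 [a17 → a18]. New: a18.
Round 5: rule 2 [a18 ∧ a6 → a23]. New: a23.
Round 6: rule 11 [a23 → a31]. New: a31.
Round 7: rule 3 [a31 ∧ a30 → a4]. New: a4.
Derived: a31 (round 6), a23 (round 5), a11 (round 1). a1 never appears in any round.

a1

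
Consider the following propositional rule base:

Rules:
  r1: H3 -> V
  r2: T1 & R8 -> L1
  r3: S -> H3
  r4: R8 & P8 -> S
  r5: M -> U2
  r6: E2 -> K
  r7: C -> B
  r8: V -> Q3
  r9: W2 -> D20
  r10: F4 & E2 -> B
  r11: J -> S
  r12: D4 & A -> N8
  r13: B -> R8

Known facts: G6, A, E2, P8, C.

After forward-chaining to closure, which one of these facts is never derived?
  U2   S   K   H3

Round 1 fires r6, r7, giving K, B.
Round 2 fires r13, giving R8.
Round 3 fires r4, giving S.
Round 4 fires r3, giving H3.
Round 5 fires r1, giving V.
Round 6 fires r8, giving Q3.
Derived: K (round 1), S (round 3), H3 (round 4). U2 never appears in any round.

U2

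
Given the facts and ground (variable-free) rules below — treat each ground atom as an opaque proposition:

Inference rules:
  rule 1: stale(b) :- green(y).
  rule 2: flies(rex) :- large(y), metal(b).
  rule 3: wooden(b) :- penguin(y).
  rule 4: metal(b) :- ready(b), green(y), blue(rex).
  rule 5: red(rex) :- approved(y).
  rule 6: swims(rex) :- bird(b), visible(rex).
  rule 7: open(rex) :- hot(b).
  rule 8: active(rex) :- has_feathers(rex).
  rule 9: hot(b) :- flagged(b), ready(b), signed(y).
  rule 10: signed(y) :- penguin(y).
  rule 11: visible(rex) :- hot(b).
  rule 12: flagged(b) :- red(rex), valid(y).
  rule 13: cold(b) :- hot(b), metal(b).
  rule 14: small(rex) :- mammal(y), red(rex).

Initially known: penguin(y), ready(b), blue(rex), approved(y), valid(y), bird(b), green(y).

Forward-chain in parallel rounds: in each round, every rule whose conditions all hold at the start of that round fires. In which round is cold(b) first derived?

4

Round 1 — rule 1, rule 3, rule 4, rule 5, rule 10, derive stale(b), wooden(b), metal(b), red(rex), signed(y).
Round 2 — rule 12, derive flagged(b).
Round 3 — rule 9, derive hot(b).
Round 4 — rule 7, rule 11, rule 13, derive open(rex), visible(rex), cold(b).
cold(b) first appears in round 4.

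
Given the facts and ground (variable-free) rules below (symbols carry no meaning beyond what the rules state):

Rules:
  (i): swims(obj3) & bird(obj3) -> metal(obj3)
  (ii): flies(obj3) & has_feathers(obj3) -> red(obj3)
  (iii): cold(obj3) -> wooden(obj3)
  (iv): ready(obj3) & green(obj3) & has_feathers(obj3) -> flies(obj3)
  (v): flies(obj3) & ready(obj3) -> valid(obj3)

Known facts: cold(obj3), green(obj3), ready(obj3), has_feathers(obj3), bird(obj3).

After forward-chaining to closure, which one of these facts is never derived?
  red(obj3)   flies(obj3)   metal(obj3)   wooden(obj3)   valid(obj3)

Round 1: (iii) [cold(obj3) -> wooden(obj3)]; (iv) [ready(obj3) & green(obj3) & has_feathers(obj3) -> flies(obj3)]. Adds wooden(obj3), flies(obj3).
Round 2: (ii) [flies(obj3) & has_feathers(obj3) -> red(obj3)]; (v) [flies(obj3) & ready(obj3) -> valid(obj3)]. Adds red(obj3), valid(obj3).
Derived: wooden(obj3) (round 1), flies(obj3) (round 1), red(obj3) (round 2), valid(obj3) (round 2). metal(obj3) never appears in any round.

metal(obj3)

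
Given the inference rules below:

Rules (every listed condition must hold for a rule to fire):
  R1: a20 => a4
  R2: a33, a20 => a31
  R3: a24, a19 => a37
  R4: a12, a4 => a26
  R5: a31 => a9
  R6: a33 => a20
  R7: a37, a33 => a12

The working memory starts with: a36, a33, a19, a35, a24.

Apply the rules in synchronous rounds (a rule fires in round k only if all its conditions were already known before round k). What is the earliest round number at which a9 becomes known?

3

Round 1 fires R3, R6, giving a37, a20.
Round 2 fires R1, R2, R7, giving a4, a31, a12.
Round 3 fires R4, R5, giving a26, a9.
a9 first appears in round 3.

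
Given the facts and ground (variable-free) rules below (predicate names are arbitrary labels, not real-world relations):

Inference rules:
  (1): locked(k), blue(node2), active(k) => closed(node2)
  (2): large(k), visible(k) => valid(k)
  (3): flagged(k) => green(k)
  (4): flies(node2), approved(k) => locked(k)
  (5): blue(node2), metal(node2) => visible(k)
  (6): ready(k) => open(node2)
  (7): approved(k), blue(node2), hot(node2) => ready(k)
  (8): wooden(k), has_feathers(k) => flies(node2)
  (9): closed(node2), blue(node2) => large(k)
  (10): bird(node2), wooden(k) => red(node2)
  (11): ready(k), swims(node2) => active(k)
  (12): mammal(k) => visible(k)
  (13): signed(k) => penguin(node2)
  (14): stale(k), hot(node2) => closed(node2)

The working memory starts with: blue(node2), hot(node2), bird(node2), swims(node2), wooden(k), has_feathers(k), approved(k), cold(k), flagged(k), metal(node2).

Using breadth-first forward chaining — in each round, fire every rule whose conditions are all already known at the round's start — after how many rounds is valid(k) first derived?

Round 1 fires (3), (5), (7), (8), (10), giving green(k), visible(k), ready(k), flies(node2), red(node2).
Round 2 fires (4), (6), (11), giving locked(k), open(node2), active(k).
Round 3 fires (1), giving closed(node2).
Round 4 fires (9), giving large(k).
Round 5 fires (2), giving valid(k).
valid(k) first appears in round 5.

5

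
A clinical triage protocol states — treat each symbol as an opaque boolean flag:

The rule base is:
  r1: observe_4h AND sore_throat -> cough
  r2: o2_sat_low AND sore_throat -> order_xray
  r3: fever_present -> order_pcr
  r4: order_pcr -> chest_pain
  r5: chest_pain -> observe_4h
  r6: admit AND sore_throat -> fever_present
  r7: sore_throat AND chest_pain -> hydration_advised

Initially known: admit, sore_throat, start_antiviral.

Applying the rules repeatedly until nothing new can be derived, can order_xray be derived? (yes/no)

Round 1: r6 [admit AND sore_throat -> fever_present]. Adds fever_present.
Round 2: r3 [fever_present -> order_pcr]. Adds order_pcr.
Round 3: r4 [order_pcr -> chest_pain]. Adds chest_pain.
Round 4: r5 [chest_pain -> observe_4h]; r7 [sore_throat AND chest_pain -> hydration_advised]. Adds observe_4h, hydration_advised.
Round 5: r1 [observe_4h AND sore_throat -> cough]. Adds cough.
Fixed point reached. order_xray is concluded only by r2; r2 needs o2_sat_low (never derived).

no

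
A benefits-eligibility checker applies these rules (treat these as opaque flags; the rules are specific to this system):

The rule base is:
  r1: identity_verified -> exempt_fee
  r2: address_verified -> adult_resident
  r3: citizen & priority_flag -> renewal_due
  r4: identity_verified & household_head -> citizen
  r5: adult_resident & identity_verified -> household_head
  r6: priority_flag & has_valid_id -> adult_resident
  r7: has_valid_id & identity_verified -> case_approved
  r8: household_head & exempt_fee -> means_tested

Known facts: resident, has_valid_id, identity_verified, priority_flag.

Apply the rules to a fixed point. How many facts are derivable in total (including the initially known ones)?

Round 1 fires r1, r6, r7, giving exempt_fee, adult_resident, case_approved.
Round 2 fires r5, giving household_head.
Round 3 fires r4, r8, giving citizen, means_tested.
Round 4 fires r3, giving renewal_due.
Closure: {adult_resident, case_approved, citizen, exempt_fee, has_valid_id, household_head, identity_verified, means_tested, priority_flag, renewal_due, resident} — 11 facts.

11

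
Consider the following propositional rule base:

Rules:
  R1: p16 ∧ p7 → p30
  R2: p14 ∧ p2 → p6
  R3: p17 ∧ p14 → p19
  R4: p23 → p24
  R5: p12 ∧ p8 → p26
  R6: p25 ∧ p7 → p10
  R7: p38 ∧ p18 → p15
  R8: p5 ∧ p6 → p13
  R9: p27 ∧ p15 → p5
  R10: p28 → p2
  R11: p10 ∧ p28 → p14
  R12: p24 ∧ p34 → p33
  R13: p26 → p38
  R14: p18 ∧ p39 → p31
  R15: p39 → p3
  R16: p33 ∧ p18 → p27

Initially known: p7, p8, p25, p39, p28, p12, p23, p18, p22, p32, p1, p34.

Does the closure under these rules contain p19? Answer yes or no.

no

Round 1: R4 [p23 → p24]; R5 [p12 ∧ p8 → p26]; R6 [p25 ∧ p7 → p10]; R10 [p28 → p2]; R14 [p18 ∧ p39 → p31]; R15 [p39 → p3]. Adds p24, p26, p10, p2, p31, p3.
Round 2: R11 [p10 ∧ p28 → p14]; R12 [p24 ∧ p34 → p33]; R13 [p26 → p38]. Adds p14, p33, p38.
Round 3: R2 [p14 ∧ p2 → p6]; R7 [p38 ∧ p18 → p15]; R16 [p33 ∧ p18 → p27]. Adds p6, p15, p27.
Round 4: R9 [p27 ∧ p15 → p5]. Adds p5.
Round 5: R8 [p5 ∧ p6 → p13]. Adds p13.
Fixed point reached. p19 is concluded only by R3; R3 needs p17 (never derived).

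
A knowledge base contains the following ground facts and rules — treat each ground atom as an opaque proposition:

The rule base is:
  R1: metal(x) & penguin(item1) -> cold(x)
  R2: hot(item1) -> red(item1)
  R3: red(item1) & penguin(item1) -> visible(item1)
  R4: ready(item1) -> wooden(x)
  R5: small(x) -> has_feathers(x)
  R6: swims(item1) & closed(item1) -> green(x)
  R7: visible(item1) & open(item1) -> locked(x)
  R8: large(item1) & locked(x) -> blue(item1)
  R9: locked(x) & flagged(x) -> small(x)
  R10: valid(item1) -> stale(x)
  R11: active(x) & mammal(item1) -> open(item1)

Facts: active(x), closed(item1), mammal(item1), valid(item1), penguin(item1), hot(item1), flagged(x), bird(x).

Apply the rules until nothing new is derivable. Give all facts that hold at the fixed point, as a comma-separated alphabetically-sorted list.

active(x), bird(x), closed(item1), flagged(x), has_feathers(x), hot(item1), locked(x), mammal(item1), open(item1), penguin(item1), red(item1), small(x), stale(x), valid(item1), visible(item1)

Round 1: R2 [hot(item1) -> red(item1)]; R10 [valid(item1) -> stale(x)]; R11 [active(x) & mammal(item1) -> open(item1)]. New: red(item1), stale(x), open(item1).
Round 2: R3 [red(item1) & penguin(item1) -> visible(item1)]. New: visible(item1).
Round 3: R7 [visible(item1) & open(item1) -> locked(x)]. New: locked(x).
Round 4: R9 [locked(x) & flagged(x) -> small(x)]. New: small(x).
Round 5: R5 [small(x) -> has_feathers(x)]. New: has_feathers(x).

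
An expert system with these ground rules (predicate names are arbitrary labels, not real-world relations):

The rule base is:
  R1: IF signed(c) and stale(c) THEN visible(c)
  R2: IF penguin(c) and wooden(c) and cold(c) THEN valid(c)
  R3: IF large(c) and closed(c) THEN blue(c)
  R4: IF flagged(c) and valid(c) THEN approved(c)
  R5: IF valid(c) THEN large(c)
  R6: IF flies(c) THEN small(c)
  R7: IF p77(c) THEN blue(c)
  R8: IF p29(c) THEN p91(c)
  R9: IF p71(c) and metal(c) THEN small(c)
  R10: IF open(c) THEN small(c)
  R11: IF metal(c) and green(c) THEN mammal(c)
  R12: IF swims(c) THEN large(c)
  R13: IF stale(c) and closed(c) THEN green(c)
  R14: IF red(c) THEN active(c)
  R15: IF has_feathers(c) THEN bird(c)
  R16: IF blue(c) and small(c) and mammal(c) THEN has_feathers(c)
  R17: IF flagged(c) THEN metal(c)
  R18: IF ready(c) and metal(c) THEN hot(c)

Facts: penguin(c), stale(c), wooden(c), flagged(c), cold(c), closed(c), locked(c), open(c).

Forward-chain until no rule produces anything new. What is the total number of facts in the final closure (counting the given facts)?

18

Round 1 fires R2, R10, R13, R17, giving valid(c), small(c), green(c), metal(c).
Round 2 fires R4, R5, R11, giving approved(c), large(c), mammal(c).
Round 3 fires R3, giving blue(c).
Round 4 fires R16, giving has_feathers(c).
Round 5 fires R15, giving bird(c).
Closure: {approved(c), bird(c), blue(c), closed(c), cold(c), flagged(c), green(c), has_feathers(c), large(c), locked(c), mammal(c), metal(c), open(c), penguin(c), small(c), stale(c), valid(c), wooden(c)} — 18 facts.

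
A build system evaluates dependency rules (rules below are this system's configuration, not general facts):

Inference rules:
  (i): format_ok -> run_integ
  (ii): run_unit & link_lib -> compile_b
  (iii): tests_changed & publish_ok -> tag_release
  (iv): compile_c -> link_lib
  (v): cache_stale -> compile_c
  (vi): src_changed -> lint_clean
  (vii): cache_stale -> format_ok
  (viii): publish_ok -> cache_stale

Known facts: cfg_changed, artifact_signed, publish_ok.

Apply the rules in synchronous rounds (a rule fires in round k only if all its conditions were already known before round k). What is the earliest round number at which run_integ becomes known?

Round 1: (viii) [publish_ok -> cache_stale]. New: cache_stale.
Round 2: (v) [cache_stale -> compile_c]; (vii) [cache_stale -> format_ok]. New: compile_c, format_ok.
Round 3: (i) [format_ok -> run_integ]; (iv) [compile_c -> link_lib]. New: run_integ, link_lib.
run_integ first appears in round 3.

3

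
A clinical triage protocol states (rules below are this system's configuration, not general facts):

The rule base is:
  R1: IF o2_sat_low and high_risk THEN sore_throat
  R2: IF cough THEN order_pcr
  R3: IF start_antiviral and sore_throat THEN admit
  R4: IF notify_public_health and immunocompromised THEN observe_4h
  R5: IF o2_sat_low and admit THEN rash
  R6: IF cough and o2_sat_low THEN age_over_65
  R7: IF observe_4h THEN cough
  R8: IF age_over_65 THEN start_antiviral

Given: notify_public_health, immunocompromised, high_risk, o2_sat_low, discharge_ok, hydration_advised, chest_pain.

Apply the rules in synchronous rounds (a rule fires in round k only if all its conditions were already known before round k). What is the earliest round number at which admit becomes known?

Round 1 — R1, R4, derive sore_throat, observe_4h.
Round 2 — R7, derive cough.
Round 3 — R2, R6, derive order_pcr, age_over_65.
Round 4 — R8, derive start_antiviral.
Round 5 — R3, derive admit.
admit first appears in round 5.

5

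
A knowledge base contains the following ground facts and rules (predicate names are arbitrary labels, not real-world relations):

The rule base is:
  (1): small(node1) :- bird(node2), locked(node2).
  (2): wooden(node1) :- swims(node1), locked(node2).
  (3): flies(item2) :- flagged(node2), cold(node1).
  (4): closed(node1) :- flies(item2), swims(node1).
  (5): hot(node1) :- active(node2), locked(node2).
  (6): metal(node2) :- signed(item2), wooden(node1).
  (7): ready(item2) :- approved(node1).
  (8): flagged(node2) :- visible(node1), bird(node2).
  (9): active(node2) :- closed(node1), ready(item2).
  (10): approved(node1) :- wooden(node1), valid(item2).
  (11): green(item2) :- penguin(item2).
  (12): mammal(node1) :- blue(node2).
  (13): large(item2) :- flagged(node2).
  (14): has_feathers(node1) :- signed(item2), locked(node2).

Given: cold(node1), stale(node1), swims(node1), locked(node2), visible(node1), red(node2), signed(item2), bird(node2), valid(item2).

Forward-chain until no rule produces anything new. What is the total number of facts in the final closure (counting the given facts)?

Round 1 fires (1), (2), (8), (14), giving small(node1), wooden(node1), flagged(node2), has_feathers(node1).
Round 2 fires (3), (6), (10), (13), giving flies(item2), metal(node2), approved(node1), large(item2).
Round 3 fires (4), (7), giving closed(node1), ready(item2).
Round 4 fires (9), giving active(node2).
Round 5 fires (5), giving hot(node1).
Closure: {active(node2), approved(node1), bird(node2), closed(node1), cold(node1), flagged(node2), flies(item2), has_feathers(node1), hot(node1), large(item2), locked(node2), metal(node2), ready(item2), red(node2), signed(item2), small(node1), stale(node1), swims(node1), valid(item2), visible(node1), wooden(node1)} — 21 facts.

21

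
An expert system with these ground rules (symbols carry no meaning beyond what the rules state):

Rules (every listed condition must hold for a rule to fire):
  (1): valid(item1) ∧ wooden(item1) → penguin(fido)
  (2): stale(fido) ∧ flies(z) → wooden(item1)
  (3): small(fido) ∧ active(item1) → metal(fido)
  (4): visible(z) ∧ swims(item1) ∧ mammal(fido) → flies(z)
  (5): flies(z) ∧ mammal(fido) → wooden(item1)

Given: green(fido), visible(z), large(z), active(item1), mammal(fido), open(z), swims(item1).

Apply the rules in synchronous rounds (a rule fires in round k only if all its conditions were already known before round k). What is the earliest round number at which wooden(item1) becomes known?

2

[1] (4) [visible(z) ∧ swims(item1) ∧ mammal(fido) → flies(z)]. ⇒ new: flies(z).
[2] (5) [flies(z) ∧ mammal(fido) → wooden(item1)]. ⇒ new: wooden(item1).
wooden(item1) first appears in round 2.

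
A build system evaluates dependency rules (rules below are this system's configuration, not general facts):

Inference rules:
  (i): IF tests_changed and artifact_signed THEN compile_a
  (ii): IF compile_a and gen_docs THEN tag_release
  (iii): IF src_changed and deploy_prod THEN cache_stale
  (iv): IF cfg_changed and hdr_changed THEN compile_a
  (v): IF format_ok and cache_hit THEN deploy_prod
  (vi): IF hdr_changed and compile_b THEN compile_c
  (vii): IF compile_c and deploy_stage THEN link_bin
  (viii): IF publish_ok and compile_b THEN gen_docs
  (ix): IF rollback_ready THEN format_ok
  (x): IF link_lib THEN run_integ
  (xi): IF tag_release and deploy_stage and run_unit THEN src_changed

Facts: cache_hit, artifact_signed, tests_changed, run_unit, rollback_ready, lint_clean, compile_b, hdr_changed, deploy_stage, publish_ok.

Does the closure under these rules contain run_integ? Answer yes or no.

no

Round 1: (i) [IF tests_changed and artifact_signed THEN compile_a]; (vi) [IF hdr_changed and compile_b THEN compile_c]; (viii) [IF publish_ok and compile_b THEN gen_docs]; (ix) [IF rollback_ready THEN format_ok]. New: compile_a, compile_c, gen_docs, format_ok.
Round 2: (ii) [IF compile_a and gen_docs THEN tag_release]; (v) [IF format_ok and cache_hit THEN deploy_prod]; (vii) [IF compile_c and deploy_stage THEN link_bin]. New: tag_release, deploy_prod, link_bin.
Round 3: (xi) [IF tag_release and deploy_stage and run_unit THEN src_changed]. New: src_changed.
Round 4: (iii) [IF src_changed and deploy_prod THEN cache_stale]. New: cache_stale.
Fixed point reached. run_integ is concluded only by (x); (x) needs link_lib (never derived).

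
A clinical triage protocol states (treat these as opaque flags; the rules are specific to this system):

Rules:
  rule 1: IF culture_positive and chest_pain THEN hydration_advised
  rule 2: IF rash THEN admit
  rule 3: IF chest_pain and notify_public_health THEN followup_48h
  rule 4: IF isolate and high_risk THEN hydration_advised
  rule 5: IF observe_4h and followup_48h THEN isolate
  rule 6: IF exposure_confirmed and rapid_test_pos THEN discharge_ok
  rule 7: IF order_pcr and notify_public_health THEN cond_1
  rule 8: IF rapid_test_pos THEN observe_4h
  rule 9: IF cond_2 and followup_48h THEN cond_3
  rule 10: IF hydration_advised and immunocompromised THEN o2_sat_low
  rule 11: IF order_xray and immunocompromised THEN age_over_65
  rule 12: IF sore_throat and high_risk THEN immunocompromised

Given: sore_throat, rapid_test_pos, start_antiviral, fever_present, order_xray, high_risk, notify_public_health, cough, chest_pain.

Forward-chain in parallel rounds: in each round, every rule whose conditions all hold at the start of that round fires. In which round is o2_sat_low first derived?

Round 1: rule 3 [IF chest_pain and notify_public_health THEN followup_48h]; rule 8 [IF rapid_test_pos THEN observe_4h]; rule 12 [IF sore_throat and high_risk THEN immunocompromised]. Adds followup_48h, observe_4h, immunocompromised.
Round 2: rule 5 [IF observe_4h and followup_48h THEN isolate]; rule 11 [IF order_xray and immunocompromised THEN age_over_65]. Adds isolate, age_over_65.
Round 3: rule 4 [IF isolate and high_risk THEN hydration_advised]. Adds hydration_advised.
Round 4: rule 10 [IF hydration_advised and immunocompromised THEN o2_sat_low]. Adds o2_sat_low.
o2_sat_low first appears in round 4.

4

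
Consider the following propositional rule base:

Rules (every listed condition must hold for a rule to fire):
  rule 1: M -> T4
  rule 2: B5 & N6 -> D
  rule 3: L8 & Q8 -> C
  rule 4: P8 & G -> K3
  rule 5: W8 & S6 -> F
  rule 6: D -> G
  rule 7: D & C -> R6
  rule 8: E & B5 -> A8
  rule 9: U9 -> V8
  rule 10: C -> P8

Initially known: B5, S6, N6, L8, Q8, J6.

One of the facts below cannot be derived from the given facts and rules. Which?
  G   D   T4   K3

T4

Round 1: rule 2 [B5 & N6 -> D]; rule 3 [L8 & Q8 -> C]. New: D, C.
Round 2: rule 6 [D -> G]; rule 7 [D & C -> R6]; rule 10 [C -> P8]. New: G, R6, P8.
Round 3: rule 4 [P8 & G -> K3]. New: K3.
Derived: G (round 2), D (round 1), K3 (round 3). T4 never appears in any round.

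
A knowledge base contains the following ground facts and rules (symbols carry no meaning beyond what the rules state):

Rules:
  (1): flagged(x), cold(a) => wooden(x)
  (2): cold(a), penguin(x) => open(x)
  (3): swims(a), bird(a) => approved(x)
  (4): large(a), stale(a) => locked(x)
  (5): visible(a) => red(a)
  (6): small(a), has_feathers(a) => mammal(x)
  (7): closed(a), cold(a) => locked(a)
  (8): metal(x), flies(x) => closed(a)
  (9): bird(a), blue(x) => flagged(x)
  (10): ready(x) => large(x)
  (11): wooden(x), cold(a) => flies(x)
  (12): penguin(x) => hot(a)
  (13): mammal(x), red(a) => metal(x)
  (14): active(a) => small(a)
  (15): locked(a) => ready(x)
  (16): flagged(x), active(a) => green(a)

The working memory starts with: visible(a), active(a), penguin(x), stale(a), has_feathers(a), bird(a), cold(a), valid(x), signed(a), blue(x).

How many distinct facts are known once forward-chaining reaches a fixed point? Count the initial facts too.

[1] (2) [cold(a), penguin(x) => open(x)]; (5) [visible(a) => red(a)]; (9) [bird(a), blue(x) => flagged(x)]; (12) [penguin(x) => hot(a)]; (14) [active(a) => small(a)]. ⇒ new: open(x), red(a), flagged(x), hot(a), small(a).
[2] (1) [flagged(x), cold(a) => wooden(x)]; (6) [small(a), has_feathers(a) => mammal(x)]; (16) [flagged(x), active(a) => green(a)]. ⇒ new: wooden(x), mammal(x), green(a).
[3] (11) [wooden(x), cold(a) => flies(x)]; (13) [mammal(x), red(a) => metal(x)]. ⇒ new: flies(x), metal(x).
[4] (8) [metal(x), flies(x) => closed(a)]. ⇒ new: closed(a).
[5] (7) [closed(a), cold(a) => locked(a)]. ⇒ new: locked(a).
[6] (15) [locked(a) => ready(x)]. ⇒ new: ready(x).
[7] (10) [ready(x) => large(x)]. ⇒ new: large(x).
Closure: {active(a), bird(a), blue(x), closed(a), cold(a), flagged(x), flies(x), green(a), has_feathers(a), hot(a), large(x), locked(a), mammal(x), metal(x), open(x), penguin(x), ready(x), red(a), signed(a), small(a), stale(a), valid(x), visible(a), wooden(x)} — 24 facts.

24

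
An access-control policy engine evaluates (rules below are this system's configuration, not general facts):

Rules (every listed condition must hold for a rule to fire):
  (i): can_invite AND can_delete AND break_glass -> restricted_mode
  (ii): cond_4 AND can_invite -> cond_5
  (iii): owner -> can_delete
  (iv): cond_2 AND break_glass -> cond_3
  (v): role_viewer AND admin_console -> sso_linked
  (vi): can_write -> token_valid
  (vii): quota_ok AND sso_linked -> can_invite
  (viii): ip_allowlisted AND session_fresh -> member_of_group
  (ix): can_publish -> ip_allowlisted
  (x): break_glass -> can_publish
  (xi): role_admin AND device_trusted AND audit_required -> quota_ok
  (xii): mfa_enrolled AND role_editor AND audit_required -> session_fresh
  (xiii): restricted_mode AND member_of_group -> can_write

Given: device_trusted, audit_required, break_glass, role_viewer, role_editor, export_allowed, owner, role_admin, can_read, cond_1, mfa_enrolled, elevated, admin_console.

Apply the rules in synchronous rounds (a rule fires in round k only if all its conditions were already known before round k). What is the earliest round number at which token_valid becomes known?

5

Round 1: (iii) [owner -> can_delete]; (v) [role_viewer AND admin_console -> sso_linked]; (x) [break_glass -> can_publish]; (xi) [role_admin AND device_trusted AND audit_required -> quota_ok]; (xii) [mfa_enrolled AND role_editor AND audit_required -> session_fresh]. Adds can_delete, sso_linked, can_publish, quota_ok, session_fresh.
Round 2: (vii) [quota_ok AND sso_linked -> can_invite]; (ix) [can_publish -> ip_allowlisted]. Adds can_invite, ip_allowlisted.
Round 3: (i) [can_invite AND can_delete AND break_glass -> restricted_mode]; (viii) [ip_allowlisted AND session_fresh -> member_of_group]. Adds restricted_mode, member_of_group.
Round 4: (xiii) [restricted_mode AND member_of_group -> can_write]. Adds can_write.
Round 5: (vi) [can_write -> token_valid]. Adds token_valid.
token_valid first appears in round 5.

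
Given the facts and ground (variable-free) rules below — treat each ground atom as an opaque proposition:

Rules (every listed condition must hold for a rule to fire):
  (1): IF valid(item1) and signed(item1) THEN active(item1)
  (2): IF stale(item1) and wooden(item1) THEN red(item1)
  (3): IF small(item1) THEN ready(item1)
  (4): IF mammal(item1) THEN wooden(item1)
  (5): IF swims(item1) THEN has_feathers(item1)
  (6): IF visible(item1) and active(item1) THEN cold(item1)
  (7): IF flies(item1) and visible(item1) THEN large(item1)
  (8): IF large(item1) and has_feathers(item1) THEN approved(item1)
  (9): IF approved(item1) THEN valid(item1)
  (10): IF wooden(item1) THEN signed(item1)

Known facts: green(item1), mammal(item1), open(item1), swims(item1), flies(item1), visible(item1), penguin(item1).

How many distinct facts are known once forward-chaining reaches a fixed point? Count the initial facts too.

15

[1] (4) [IF mammal(item1) THEN wooden(item1)]; (5) [IF swims(item1) THEN has_feathers(item1)]; (7) [IF flies(item1) and visible(item1) THEN large(item1)]. ⇒ new: wooden(item1), has_feathers(item1), large(item1).
[2] (8) [IF large(item1) and has_feathers(item1) THEN approved(item1)]; (10) [IF wooden(item1) THEN signed(item1)]. ⇒ new: approved(item1), signed(item1).
[3] (9) [IF approved(item1) THEN valid(item1)]. ⇒ new: valid(item1).
[4] (1) [IF valid(item1) and signed(item1) THEN active(item1)]. ⇒ new: active(item1).
[5] (6) [IF visible(item1) and active(item1) THEN cold(item1)]. ⇒ new: cold(item1).
Closure: {active(item1), approved(item1), cold(item1), flies(item1), green(item1), has_feathers(item1), large(item1), mammal(item1), open(item1), penguin(item1), signed(item1), swims(item1), valid(item1), visible(item1), wooden(item1)} — 15 facts.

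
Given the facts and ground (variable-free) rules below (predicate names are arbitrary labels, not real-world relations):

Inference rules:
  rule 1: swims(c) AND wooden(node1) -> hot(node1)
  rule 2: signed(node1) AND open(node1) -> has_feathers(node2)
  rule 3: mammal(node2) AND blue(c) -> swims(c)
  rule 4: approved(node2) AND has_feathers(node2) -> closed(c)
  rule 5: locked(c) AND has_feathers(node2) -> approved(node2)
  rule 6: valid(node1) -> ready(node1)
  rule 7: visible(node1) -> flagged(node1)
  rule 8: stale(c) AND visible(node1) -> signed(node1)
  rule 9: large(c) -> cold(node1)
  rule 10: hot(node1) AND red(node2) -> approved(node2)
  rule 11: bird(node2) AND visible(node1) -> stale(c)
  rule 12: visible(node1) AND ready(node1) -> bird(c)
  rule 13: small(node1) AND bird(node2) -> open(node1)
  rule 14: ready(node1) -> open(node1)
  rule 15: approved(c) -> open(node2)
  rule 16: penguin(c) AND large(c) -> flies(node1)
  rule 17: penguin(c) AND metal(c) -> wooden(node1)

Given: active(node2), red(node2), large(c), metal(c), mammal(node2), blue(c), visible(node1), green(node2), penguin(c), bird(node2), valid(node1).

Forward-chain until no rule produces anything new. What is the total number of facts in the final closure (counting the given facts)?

Round 1: rule 3 [mammal(node2) AND blue(c) -> swims(c)]; rule 6 [valid(node1) -> ready(node1)]; rule 7 [visible(node1) -> flagged(node1)]; rule 9 [large(c) -> cold(node1)]; rule 11 [bird(node2) AND visible(node1) -> stale(c)]; rule 16 [penguin(c) AND large(c) -> flies(node1)]; rule 17 [penguin(c) AND metal(c) -> wooden(node1)]. New: swims(c), ready(node1), flagged(node1), cold(node1), stale(c), flies(node1), wooden(node1).
Round 2: rule 1 [swims(c) AND wooden(node1) -> hot(node1)]; rule 8 [stale(c) AND visible(node1) -> signed(node1)]; rule 12 [visible(node1) AND ready(node1) -> bird(c)]; rule 14 [ready(node1) -> open(node1)]. New: hot(node1), signed(node1), bird(c), open(node1).
Round 3: rule 2 [signed(node1) AND open(node1) -> has_feathers(node2)]; rule 10 [hot(node1) AND red(node2) -> approved(node2)]. New: has_feathers(node2), approved(node2).
Round 4: rule 4 [approved(node2) AND has_feathers(node2) -> closed(c)]. New: closed(c).
Closure: {active(node2), approved(node2), bird(c), bird(node2), blue(c), closed(c), cold(node1), flagged(node1), flies(node1), green(node2), has_feathers(node2), hot(node1), large(c), mammal(node2), metal(c), open(node1), penguin(c), ready(node1), red(node2), signed(node1), stale(c), swims(c), valid(node1), visible(node1), wooden(node1)} — 25 facts.

25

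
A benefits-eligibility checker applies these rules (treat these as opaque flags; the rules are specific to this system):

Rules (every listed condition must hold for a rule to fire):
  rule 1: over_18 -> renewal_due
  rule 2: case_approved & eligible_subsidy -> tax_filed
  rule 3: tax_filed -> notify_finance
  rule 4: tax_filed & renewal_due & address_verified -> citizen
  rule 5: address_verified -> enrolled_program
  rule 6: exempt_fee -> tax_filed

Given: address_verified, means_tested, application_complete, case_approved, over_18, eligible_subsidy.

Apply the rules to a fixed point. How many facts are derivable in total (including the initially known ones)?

Round 1 fires rule 1, rule 2, rule 5, giving renewal_due, tax_filed, enrolled_program.
Round 2 fires rule 3, rule 4, giving notify_finance, citizen.
Closure: {address_verified, application_complete, case_approved, citizen, eligible_subsidy, enrolled_program, means_tested, notify_finance, over_18, renewal_due, tax_filed} — 11 facts.

11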